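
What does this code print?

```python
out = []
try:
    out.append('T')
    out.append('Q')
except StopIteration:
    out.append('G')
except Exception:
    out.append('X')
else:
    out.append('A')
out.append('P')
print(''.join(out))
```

Execution trace: 'T' (try body) → 'Q' (try body, no exception) → 'A' (else) → 'P' (after the try/except). Output: TQAP

Answer: TQAP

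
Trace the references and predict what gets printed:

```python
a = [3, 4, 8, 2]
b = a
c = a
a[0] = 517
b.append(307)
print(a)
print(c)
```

Key concept: multiple aliases.
Step by step:
`a = [3, 4, 8, 2]` → a = [3, 4, 8, 2]
`b = a` → b = [3, 4, 8, 2] (same object as a)
`c = a` → c = [3, 4, 8, 2] (same object as a, b)
`a[0] = 517` → a = [517, 4, 8, 2] (same object as b, c); b = [517, 4, 8, 2] (same object as a, c); c = [517, 4, 8, 2] (same object as a, b)
`b.append(307)` → a = [517, 4, 8, 2, 307] (same object as b, c); b = [517, 4, 8, 2, 307] (same object as a, c); c = [517, 4, 8, 2, 307] (same object as a, b)
`print(a)` → prints [517, 4, 8, 2, 307]
`print(c)` → prints [517, 4, 8, 2, 307]

Answer:
[517, 4, 8, 2, 307]
[517, 4, 8, 2, 307]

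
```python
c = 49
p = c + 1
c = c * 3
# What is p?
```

Trace:
`c = 49` → c = 49
`p = c + 1` → p = 50
`c = c * 3` → c = 147
So p = 50

Answer: 50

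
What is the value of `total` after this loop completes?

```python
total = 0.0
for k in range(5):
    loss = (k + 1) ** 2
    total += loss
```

Sum of squared losses 1² + 2² + ... + 5²
`total` takes the values: 0.0 → 1.0 → 5.0 → 14.0 → 30.0 → 55.0

Answer: 55.0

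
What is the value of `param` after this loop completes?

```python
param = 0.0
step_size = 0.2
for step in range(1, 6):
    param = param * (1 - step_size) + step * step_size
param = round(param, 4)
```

Moving average with lr=0.2
`param` takes the values: 0.0 → 0.2 → 0.56 → 1.048 → 1.6384 → 2.31072 → 2.3107

Answer: 2.3107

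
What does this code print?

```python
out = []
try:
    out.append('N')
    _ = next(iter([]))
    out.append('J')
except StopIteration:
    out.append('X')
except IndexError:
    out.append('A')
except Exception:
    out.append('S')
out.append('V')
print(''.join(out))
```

Execution trace: 'N' (try body) → 'X' (except StopIteration) → 'V' (after the try/except). Output: NXV

Answer: NXV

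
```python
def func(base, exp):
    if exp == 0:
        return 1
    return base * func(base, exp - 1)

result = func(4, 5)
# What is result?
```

func(4, 5) = 4 * 4 * 4 * 4 * 4 = 1024

Answer: 1024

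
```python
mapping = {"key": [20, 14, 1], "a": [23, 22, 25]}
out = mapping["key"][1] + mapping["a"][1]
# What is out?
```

Trace:
`mapping = {"key": [20, 14, 1], "a": [23, 22, 25]}` → mapping = {'key': [20, 14, 1], 'a': [23, 22, 25]}
`out = mapping["key"][1] + mapping["a"][1]` → out = 36
So out = 36

Answer: 36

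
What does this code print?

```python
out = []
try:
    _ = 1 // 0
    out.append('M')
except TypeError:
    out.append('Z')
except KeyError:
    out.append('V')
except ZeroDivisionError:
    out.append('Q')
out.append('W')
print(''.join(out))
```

Execution trace: 'Q' (except ZeroDivisionError) → 'W' (after the try/except). Output: QW

Answer: QW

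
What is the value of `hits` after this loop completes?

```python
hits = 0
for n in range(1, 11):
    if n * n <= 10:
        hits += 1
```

Count numbers where n² ≤ 10
`hits` takes the values: 0 → 1 → 2 → 3

Answer: 3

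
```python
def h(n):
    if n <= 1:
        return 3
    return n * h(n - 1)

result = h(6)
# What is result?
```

h(6) = 6 * 5 * 4 * 3 * 2 * 3 = 2160

Answer: 2160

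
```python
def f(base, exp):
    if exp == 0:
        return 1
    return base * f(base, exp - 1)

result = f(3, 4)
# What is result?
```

f(3, 4) = 3 * 3 * 3 * 3 = 81

Answer: 81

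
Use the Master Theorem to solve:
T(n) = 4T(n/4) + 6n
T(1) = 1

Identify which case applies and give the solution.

a=4, b=4, f(n)=6n. log_4(4) = 1. Since c=1 = 1, Case 2 applies: T(n) = Θ(n^log_b(a) · log n) = O(n log n).

Answer: O(n log n) - Case 2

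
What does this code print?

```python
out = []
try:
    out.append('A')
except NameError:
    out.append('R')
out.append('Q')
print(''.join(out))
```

Execution trace: 'A' (try body, no exception) → 'Q' (after the try/except). Output: AQ

Answer: AQ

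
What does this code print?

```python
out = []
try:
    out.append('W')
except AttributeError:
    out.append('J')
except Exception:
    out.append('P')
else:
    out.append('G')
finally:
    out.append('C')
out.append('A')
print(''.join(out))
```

Execution trace: 'W' (try body, no exception) → 'G' (else) → 'C' (finally) → 'A' (after the try/except). Output: WGCA

Answer: WGCA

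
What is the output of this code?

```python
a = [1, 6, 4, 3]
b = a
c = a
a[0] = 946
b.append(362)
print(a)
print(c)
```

Key concept: multiple aliases.
Step by step:
`a = [1, 6, 4, 3]` → a = [1, 6, 4, 3]
`b = a` → b = [1, 6, 4, 3] (same object as a)
`c = a` → c = [1, 6, 4, 3] (same object as a, b)
`a[0] = 946` → a = [946, 6, 4, 3] (same object as b, c); b = [946, 6, 4, 3] (same object as a, c); c = [946, 6, 4, 3] (same object as a, b)
`b.append(362)` → a = [946, 6, 4, 3, 362] (same object as b, c); b = [946, 6, 4, 3, 362] (same object as a, c); c = [946, 6, 4, 3, 362] (same object as a, b)
`print(a)` → prints [946, 6, 4, 3, 362]
`print(c)` → prints [946, 6, 4, 3, 362]

Answer:
[946, 6, 4, 3, 362]
[946, 6, 4, 3, 362]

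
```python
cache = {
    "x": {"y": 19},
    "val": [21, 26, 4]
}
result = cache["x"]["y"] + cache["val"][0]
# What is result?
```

Trace:
`cache = { ...` → cache = {'x': {'y': 19}, 'val': [21, 26, 4]}
`result = cache["x"]["y"] + cache["val"][0]` → result = 40
So result = 40

Answer: 40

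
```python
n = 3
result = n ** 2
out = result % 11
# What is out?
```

Trace:
`n = 3` → n = 3
`result = n ** 2` → result = 9
`out = result % 11` → out = 9
So out = 9

Answer: 9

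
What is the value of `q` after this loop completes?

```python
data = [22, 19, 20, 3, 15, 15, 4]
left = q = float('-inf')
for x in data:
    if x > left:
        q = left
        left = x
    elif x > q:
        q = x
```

Second largest (with repeats) in [22, 19, 20, 3, 15, 15, 4]
`q` takes the values: -inf → 19 → 20

Answer: 20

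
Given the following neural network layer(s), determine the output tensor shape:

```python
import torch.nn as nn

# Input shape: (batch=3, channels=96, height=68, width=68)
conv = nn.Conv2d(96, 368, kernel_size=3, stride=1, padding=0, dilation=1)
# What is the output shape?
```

Input: (3, 96, 68, 68) -> Output: (3, 368, 66, 66)

Answer: (3, 368, 66, 66)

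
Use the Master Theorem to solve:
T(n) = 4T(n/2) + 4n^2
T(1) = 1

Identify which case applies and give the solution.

a=4, b=2, f(n)=4n^2. log_2(4) = 2. Since c=2 = 2, Case 2 applies: T(n) = Θ(n^log_b(a) · log n) = O(n^2 log n).

Answer: O(n^2 log n) - Case 2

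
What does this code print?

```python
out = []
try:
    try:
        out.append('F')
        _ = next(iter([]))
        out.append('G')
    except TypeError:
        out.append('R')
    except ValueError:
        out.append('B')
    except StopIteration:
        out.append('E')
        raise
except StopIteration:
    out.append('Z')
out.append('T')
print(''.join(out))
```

Execution trace: 'F' (inner try body) → 'E' (inner except StopIteration) → 'Z' (outer except StopIteration) → 'T' (after the try/except). Output: FEZT

Answer: FEZT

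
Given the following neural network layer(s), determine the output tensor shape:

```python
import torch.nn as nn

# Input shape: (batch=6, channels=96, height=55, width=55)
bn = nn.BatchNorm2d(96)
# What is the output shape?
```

Input: (6, 96, 55, 55) -> Output: (6, 96, 55, 55)

Answer: (6, 96, 55, 55)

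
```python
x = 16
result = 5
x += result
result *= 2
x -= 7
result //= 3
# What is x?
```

Trace:
`x = 16` → x = 16
`result = 5` → result = 5
`x += result` → x = 21
`result *= 2` → result = 10
`x -= 7` → x = 14
`result //= 3` → result = 3
So x = 14

Answer: 14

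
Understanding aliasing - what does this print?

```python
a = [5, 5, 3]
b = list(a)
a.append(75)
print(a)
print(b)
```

Key concept: list() constructor creates copy.
Step by step:
`a = [5, 5, 3]` → a = [5, 5, 3]
`b = list(a)` → b = [5, 5, 3]
`a.append(75)` → a = [5, 5, 3, 75]
`print(a)` → prints [5, 5, 3, 75]
`print(b)` → prints [5, 5, 3]

Answer:
[5, 5, 3, 75]
[5, 5, 3]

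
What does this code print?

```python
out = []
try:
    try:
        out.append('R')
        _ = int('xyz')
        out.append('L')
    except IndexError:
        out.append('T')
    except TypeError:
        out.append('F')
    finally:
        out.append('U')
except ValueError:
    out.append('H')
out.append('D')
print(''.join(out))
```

Execution trace: 'R' (inner try body) → 'U' (inner finally) → 'H' (outer except ValueError) → 'D' (after the try/except). Output: RUHD

Answer: RUHD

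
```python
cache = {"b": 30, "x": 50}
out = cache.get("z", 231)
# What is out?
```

Trace:
`cache = {"b": 30, "x": 50}` → cache = {'b': 30, 'x': 50}
`out = cache.get("z", 231)` → out = 231
So out = 231

Answer: 231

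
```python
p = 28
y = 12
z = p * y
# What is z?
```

Trace:
`p = 28` → p = 28
`y = 12` → y = 12
`z = p * y` → z = 336
So z = 336

Answer: 336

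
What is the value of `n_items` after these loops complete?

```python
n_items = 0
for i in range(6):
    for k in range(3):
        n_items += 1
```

6 * 3 = 18
`n_items` takes the values: 0 → 1 → 2 → 3 → 4 → 5 → 6 → 7 → 8 → 9 → 10 → 11 → 12 → 13 → 14 → 15 → 16 → 17 → 18

Answer: 18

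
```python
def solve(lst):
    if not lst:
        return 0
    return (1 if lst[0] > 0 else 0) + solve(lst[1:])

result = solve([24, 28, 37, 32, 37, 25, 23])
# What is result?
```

Count of positive elements in [24, 28, 37, 32, 37, 25, 23] = 7

Answer: 7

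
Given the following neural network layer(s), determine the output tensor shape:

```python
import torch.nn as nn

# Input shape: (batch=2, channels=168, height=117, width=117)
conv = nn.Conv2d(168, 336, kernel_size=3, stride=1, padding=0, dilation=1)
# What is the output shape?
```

Input: (2, 168, 117, 117) -> Output: (2, 336, 115, 115)

Answer: (2, 336, 115, 115)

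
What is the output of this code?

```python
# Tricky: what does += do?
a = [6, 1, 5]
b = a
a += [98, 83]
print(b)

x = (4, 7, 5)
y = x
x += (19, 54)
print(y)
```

Key concept: += behavior differs for mutable vs immutable.
Step by step:
`a = [6, 1, 5]` → a = [6, 1, 5]
`b = a` → b = [6, 1, 5] (same object as a)
`a += [98, 83]` → a = [6, 1, 5, 98, 83] (same object as b); b = [6, 1, 5, 98, 83] (same object as a)
`print(b)` → prints [6, 1, 5, 98, 83]
`x = (4, 7, 5)` → x = (4, 7, 5)
`y = x` → y = (4, 7, 5)
`x += (19, 54)` → x = (4, 7, 5, 19, 54)
`print(y)` → prints (4, 7, 5)

Answer:
[6, 1, 5, 98, 83]
(4, 7, 5)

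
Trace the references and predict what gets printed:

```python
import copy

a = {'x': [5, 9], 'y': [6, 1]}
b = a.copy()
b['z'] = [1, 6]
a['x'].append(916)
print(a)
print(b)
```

Key concept: shallow copy of dict with mutable values.
Step by step:
`a = {'x': [5, 9], 'y': [6, 1]}` → a = {'x': [5, 9], 'y': [6, 1]}
`b = a.copy()` → b = {'x': [5, 9], 'y': [6, 1]}
`b['z'] = [1, 6]` → b = {'x': [5, 9], 'y': [6, 1], 'z': [1, 6]}
`a['x'].append(916)` → a = {'x': [5, 9, 916], 'y': [6, 1]}; b = {'x': [5, 9, 916], 'y': [6, 1], 'z': [1, 6]}
`print(a)` → prints {'x': [5, 9, 916], 'y': [6, 1]}
`print(b)` → prints {'x': [5, 9, 916], 'y': [6, 1], 'z': [1, 6]}

Answer:
{'x': [5, 9, 916], 'y': [6, 1]}
{'x': [5, 9, 916], 'y': [6, 1], 'z': [1, 6]}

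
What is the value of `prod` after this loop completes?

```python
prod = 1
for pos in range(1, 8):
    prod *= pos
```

7! = 5040
`prod` takes the values: 1 → 2 → 6 → 24 → 120 → 720 → 5040

Answer: 5040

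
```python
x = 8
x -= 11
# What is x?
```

Trace:
`x = 8` → x = 8
`x -= 11` → x = -3
So x = -3

Answer: -3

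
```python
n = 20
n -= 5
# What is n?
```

Trace:
`n = 20` → n = 20
`n -= 5` → n = 15
So n = 15

Answer: 15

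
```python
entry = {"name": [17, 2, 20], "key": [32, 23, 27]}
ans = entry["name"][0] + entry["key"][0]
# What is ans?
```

Trace:
`entry = {"name": [17, 2, 20], "key": [32, 23, 27]}` → entry = {'name': [17, 2, 20], 'key': [32, 23, 27]}
`ans = entry["name"][0] + entry["key"][0]` → ans = 49
So ans = 49

Answer: 49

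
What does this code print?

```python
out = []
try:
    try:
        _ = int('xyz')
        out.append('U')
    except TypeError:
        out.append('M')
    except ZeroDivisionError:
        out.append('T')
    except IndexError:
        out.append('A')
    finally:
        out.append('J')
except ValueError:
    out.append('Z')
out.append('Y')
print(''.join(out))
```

Execution trace: 'J' (finally) → 'Z' (outer except ValueError) → 'Y' (after the try/except). Output: JZY

Answer: JZY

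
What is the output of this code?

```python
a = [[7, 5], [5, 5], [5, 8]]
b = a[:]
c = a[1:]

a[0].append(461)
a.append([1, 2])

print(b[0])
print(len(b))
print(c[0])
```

Key concept: slice with nested mutation.
Step by step:
`a = [[7, 5], [5, 5], [5, 8]]` → a = [[7, 5], [5, 5], [5, 8]]
`b = a[:]` → b = [[7, 5], [5, 5], [5, 8]]
`c = a[1:]` → c = [[5, 5], [5, 8]]
`a[0].append(461)` → a = [[7, 5, 461], [5, 5], [5, 8]]; b = [[7, 5, 461], [5, 5], [5, 8]]
`a.append([1, 2])` → a = [[7, 5, 461], [5, 5], [5, 8], [1, 2]]
`print(b[0])` → prints [7, 5, 461]
`print(len(b))` → prints 3
`print(c[0])` → prints [5, 5]

Answer:
[7, 5, 461]
3
[5, 5]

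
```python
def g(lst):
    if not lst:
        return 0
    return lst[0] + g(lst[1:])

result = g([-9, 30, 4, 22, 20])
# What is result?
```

(-9) + 30 + 4 + 22 + 20 + 0 = 67

Answer: 67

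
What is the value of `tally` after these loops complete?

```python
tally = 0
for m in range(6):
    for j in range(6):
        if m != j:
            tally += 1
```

6² - 6 (exclude diagonal)
`tally` takes the values: 0 → 1 → 2 → 3 → 4 → 5 → 6 → 7 → 8 → 9 → 10 → 11 → 12 → 13 → 14 → 15 → 16 → 17 → 18 → 19 → 20 → 21 → 22 → 23 → 24 → 25 → 26 → 27 → 28 → 29 → 30

Answer: 30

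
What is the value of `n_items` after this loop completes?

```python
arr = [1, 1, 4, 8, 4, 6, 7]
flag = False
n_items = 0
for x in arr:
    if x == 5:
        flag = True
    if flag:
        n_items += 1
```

Count elements after first 5 in [1, 1, 4, 8, 4, 6, 7]
`n_items` takes the values: 0

Answer: 0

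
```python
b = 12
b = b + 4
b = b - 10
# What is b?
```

Trace:
`b = 12` → b = 12
`b = b + 4` → b = 16
`b = b - 10` → b = 6
So b = 6

Answer: 6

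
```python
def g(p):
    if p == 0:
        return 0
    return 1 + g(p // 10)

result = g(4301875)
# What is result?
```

Count of digits of 4301875: 7

Answer: 7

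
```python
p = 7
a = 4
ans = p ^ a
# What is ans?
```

Trace:
`p = 7` → p = 7
`a = 4` → a = 4
`ans = p ^ a` → ans = 3
So ans = 3

Answer: 3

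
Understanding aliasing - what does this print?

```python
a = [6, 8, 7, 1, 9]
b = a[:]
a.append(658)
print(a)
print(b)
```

Key concept: slice [:] creates copy.
Step by step:
`a = [6, 8, 7, 1, 9]` → a = [6, 8, 7, 1, 9]
`b = a[:]` → b = [6, 8, 7, 1, 9]
`a.append(658)` → a = [6, 8, 7, 1, 9, 658]
`print(a)` → prints [6, 8, 7, 1, 9, 658]
`print(b)` → prints [6, 8, 7, 1, 9]

Answer:
[6, 8, 7, 1, 9, 658]
[6, 8, 7, 1, 9]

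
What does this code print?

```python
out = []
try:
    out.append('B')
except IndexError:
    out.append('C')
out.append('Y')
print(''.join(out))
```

Execution trace: 'B' (try body, no exception) → 'Y' (after the try/except). Output: BY

Answer: BY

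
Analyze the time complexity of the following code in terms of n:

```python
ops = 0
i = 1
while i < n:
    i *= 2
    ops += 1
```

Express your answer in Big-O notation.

Each loop level contributes: log n. Multiplying the contributions gives O(log n).

Answer: O(log n)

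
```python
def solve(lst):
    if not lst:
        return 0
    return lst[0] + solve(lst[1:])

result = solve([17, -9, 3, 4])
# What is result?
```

17 + (-9) + 3 + 4 + 0 = 15

Answer: 15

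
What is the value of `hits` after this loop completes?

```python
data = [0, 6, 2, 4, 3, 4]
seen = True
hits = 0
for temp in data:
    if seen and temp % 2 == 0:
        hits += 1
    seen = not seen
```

Count even values at even positions
`hits` takes the values: 0 → 1 → 2

Answer: 2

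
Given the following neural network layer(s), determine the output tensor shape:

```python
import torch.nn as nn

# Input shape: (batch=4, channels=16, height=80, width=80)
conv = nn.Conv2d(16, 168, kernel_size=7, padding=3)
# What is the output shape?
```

Input: (4, 16, 80, 80) -> Output: (4, 168, 80, 80)

Answer: (4, 168, 80, 80)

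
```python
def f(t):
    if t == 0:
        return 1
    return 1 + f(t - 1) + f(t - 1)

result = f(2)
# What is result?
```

f(t) = 1 + 2·f(t-1), f(0)=1. Closed form: (1+1)·2^2 - 1 = 7.

Answer: 7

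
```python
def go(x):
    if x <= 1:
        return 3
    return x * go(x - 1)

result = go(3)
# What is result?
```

go(3) = 3 * 2 * 3 = 18

Answer: 18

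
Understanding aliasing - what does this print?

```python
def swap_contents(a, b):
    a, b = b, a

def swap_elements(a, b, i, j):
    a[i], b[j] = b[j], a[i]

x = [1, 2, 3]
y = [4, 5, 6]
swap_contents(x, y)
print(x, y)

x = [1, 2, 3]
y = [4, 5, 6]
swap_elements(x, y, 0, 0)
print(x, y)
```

Key concept: parameter rebinding vs mutation.
Step by step:
`x = [1, 2, 3]` → x = [1, 2, 3]
`y = [4, 5, 6]` → y = [4, 5, 6]
`swap_contents(x, y)` → no visible change to tracked variables
`print(x, y)` → prints [1, 2, 3] [4, 5, 6]
`x = [1, 2, 3]` → x = [1, 2, 3]
`y = [4, 5, 6]` → y = [4, 5, 6]
`swap_elements(x, y, 0, 0)` → x = [4, 2, 3]; y = [1, 5, 6]
`print(x, y)` → prints [4, 2, 3] [1, 5, 6]

Answer:
[1, 2, 3] [4, 5, 6]
[4, 2, 3] [1, 5, 6]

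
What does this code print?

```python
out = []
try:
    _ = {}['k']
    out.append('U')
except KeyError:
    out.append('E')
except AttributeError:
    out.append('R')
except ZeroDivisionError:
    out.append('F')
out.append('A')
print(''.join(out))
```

Execution trace: 'E' (except KeyError) → 'A' (after the try/except). Output: EA

Answer: EA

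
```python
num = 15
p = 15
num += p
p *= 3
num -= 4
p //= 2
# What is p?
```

Trace:
`num = 15` → num = 15
`p = 15` → p = 15
`num += p` → num = 30
`p *= 3` → p = 45
`num -= 4` → num = 26
`p //= 2` → p = 22
So p = 22

Answer: 22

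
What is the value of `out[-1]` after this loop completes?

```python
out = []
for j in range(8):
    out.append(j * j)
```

Last element of squares 0 to 7
`out` takes the values: [] → [0] → [0, 1] → [0, 1, 4] → [0, 1, 4, 9] → [0, 1, 4, 9, 16] → [0, 1, 4, 9, 16, 25] → [0, 1, 4, 9, 16, 25, 36] → [0, 1, 4, 9, 16, 25, 36, 49]
So `out[-1]` = 49

Answer: 49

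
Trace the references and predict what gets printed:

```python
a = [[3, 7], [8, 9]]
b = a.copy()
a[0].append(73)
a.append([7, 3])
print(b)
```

Key concept: shallow copy with nested lists.
Step by step:
`a = [[3, 7], [8, 9]]` → a = [[3, 7], [8, 9]]
`b = a.copy()` → b = [[3, 7], [8, 9]]
`a[0].append(73)` → a = [[3, 7, 73], [8, 9]]; b = [[3, 7, 73], [8, 9]]
`a.append([7, 3])` → a = [[3, 7, 73], [8, 9], [7, 3]]
`print(b)` → prints [[3, 7, 73], [8, 9]]

Answer: [[3, 7, 73], [8, 9]]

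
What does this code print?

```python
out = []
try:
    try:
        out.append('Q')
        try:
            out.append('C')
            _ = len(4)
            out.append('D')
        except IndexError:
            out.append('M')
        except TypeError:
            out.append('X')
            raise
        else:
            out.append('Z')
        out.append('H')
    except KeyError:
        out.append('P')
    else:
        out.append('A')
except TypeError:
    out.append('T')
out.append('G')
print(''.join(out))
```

Execution trace: 'Q' (try body) → 'C' (inner try body) → 'X' (inner except TypeError) → 'T' (outer except TypeError) → 'G' (after the try/except). Output: QCXTG

Answer: QCXTG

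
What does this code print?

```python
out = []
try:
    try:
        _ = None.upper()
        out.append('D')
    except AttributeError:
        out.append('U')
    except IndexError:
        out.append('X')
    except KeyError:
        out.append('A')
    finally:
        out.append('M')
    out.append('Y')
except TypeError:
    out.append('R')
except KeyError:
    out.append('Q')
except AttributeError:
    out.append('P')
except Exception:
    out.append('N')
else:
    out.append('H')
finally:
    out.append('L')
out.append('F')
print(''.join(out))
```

Execution trace: 'U' (inner except AttributeError) → 'M' (inner finally) → 'Y' (try body, no exception) → 'H' (else) → 'L' (finally) → 'F' (after the try/except). Output: UMYHLF

Answer: UMYHLF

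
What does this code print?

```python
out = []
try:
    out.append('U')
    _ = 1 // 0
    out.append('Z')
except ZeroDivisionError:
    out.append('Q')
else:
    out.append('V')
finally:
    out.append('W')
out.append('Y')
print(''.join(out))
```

Execution trace: 'U' (try body) → 'Q' (except ZeroDivisionError) → 'W' (finally) → 'Y' (after the try/except). Output: UQWY

Answer: UQWY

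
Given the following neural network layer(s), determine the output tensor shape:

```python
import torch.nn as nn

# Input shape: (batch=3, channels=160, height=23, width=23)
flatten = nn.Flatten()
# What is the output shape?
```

Input: (3, 160, 23, 23) -> Output: (3, 84640)

Answer: (3, 84640)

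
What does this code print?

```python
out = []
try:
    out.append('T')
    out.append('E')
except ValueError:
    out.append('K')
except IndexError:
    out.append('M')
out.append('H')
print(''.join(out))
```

Execution trace: 'T' (try body) → 'E' (try body, no exception) → 'H' (after the try/except). Output: TEH

Answer: TEH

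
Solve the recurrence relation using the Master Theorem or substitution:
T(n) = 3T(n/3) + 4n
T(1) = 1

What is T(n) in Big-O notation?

By Master Theorem: a=3, b=3, f(n)=4n. Since log_3(3) = 1 and f(n) = Θ(n^1), Case 2 applies. T(n) = O(n log n).

Answer: O(n log n)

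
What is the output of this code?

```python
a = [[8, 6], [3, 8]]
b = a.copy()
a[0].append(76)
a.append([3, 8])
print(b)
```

Key concept: shallow copy with nested lists.
Step by step:
`a = [[8, 6], [3, 8]]` → a = [[8, 6], [3, 8]]
`b = a.copy()` → b = [[8, 6], [3, 8]]
`a[0].append(76)` → a = [[8, 6, 76], [3, 8]]; b = [[8, 6, 76], [3, 8]]
`a.append([3, 8])` → a = [[8, 6, 76], [3, 8], [3, 8]]
`print(b)` → prints [[8, 6, 76], [3, 8]]

Answer: [[8, 6, 76], [3, 8]]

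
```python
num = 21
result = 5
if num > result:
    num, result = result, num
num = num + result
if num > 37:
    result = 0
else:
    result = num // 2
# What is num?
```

Trace:
`num = 21` → num = 21
`result = 5` → result = 5
`if num > result: ...` → num > result is True → num = 5; result = 21
`num = num + result` → num = 26
`if num > 37: ...` → num > 37 is False, take else branch → result = 13
So num = 26

Answer: 26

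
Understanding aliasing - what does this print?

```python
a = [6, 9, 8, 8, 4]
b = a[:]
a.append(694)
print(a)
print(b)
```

Key concept: slice [:] creates copy.
Step by step:
`a = [6, 9, 8, 8, 4]` → a = [6, 9, 8, 8, 4]
`b = a[:]` → b = [6, 9, 8, 8, 4]
`a.append(694)` → a = [6, 9, 8, 8, 4, 694]
`print(a)` → prints [6, 9, 8, 8, 4, 694]
`print(b)` → prints [6, 9, 8, 8, 4]

Answer:
[6, 9, 8, 8, 4, 694]
[6, 9, 8, 8, 4]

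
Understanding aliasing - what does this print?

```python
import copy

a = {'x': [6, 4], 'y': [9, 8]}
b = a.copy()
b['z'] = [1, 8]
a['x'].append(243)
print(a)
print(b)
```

Key concept: shallow copy of dict with mutable values.
Step by step:
`a = {'x': [6, 4], 'y': [9, 8]}` → a = {'x': [6, 4], 'y': [9, 8]}
`b = a.copy()` → b = {'x': [6, 4], 'y': [9, 8]}
`b['z'] = [1, 8]` → b = {'x': [6, 4], 'y': [9, 8], 'z': [1, 8]}
`a['x'].append(243)` → a = {'x': [6, 4, 243], 'y': [9, 8]}; b = {'x': [6, 4, 243], 'y': [9, 8], 'z': [1, 8]}
`print(a)` → prints {'x': [6, 4, 243], 'y': [9, 8]}
`print(b)` → prints {'x': [6, 4, 243], 'y': [9, 8], 'z': [1, 8]}

Answer:
{'x': [6, 4, 243], 'y': [9, 8]}
{'x': [6, 4, 243], 'y': [9, 8], 'z': [1, 8]}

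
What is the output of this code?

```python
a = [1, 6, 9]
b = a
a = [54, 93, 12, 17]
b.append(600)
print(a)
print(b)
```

Key concept: rebinding vs mutation: a is rebound to a new list, b still points at the original.
Step by step:
`a = [1, 6, 9]` → a = [1, 6, 9]
`b = a` → b = [1, 6, 9] (same object as a)
`a = [54, 93, 12, 17]` → a = [54, 93, 12, 17]
`b.append(600)` → b = [1, 6, 9, 600]
`print(a)` → prints [54, 93, 12, 17]
`print(b)` → prints [1, 6, 9, 600]

Answer:
[54, 93, 12, 17]
[1, 6, 9, 600]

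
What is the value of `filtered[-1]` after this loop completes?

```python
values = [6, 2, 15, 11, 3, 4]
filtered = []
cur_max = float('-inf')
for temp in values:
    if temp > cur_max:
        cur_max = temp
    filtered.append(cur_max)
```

Running max ends at 15
`filtered` takes the values: [] → [6] → [6, 6] → [6, 6, 15] → [6, 6, 15, 15] → [6, 6, 15, 15, 15] → [6, 6, 15, 15, 15, 15]
So `filtered[-1]` = 15

Answer: 15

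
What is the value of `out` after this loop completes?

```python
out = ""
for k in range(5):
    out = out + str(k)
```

Concatenate digits 0 to 4
`out` takes the values: "" → "0" → "01" → "012" → "0123" → "01234"

Answer: "01234"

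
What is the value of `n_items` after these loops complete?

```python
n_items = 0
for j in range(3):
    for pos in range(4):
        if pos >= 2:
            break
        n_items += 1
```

Inner breaks at 2, outer runs 3 times
`n_items` takes the values: 0 → 1 → 2 → 3 → 4 → 5 → 6

Answer: 6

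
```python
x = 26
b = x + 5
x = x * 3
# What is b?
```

Trace:
`x = 26` → x = 26
`b = x + 5` → b = 31
`x = x * 3` → x = 78
So b = 31

Answer: 31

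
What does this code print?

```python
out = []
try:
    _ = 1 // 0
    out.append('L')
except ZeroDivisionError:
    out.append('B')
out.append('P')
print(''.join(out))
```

Execution trace: 'B' (except ZeroDivisionError) → 'P' (after the try/except). Output: BP

Answer: BP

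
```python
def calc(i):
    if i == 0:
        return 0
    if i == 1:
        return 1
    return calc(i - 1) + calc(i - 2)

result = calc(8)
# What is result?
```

Build up from base cases: calc(0)=0, calc(1)=1, calc(2)=1, calc(3)=2, calc(4)=3, calc(5)=5, calc(6)=8, ..., calc(8)=21

Answer: 21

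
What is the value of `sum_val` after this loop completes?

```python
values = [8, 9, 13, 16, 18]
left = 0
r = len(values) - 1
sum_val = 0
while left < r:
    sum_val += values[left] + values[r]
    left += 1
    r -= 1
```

Sum of pairs from ends
`sum_val` takes the values: 0 → 26 → 51

Answer: 51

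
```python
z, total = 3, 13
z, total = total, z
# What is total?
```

Trace:
`z, total = 3, 13` → z = 3; total = 13
`z, total = total, z` → z = 13; total = 3
So total = 3

Answer: 3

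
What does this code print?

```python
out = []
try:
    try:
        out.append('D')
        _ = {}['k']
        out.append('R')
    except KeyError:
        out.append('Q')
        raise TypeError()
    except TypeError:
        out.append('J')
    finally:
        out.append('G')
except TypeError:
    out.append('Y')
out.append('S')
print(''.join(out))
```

Execution trace: 'D' (inner try body) → 'Q' (inner except KeyError) → 'G' (inner finally) → 'Y' (outer except TypeError) → 'S' (after the try/except). Output: DQGYS

Answer: DQGYS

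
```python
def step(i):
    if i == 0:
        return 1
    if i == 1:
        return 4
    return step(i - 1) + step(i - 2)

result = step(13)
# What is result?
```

Build up from base cases: step(0)=1, step(1)=4, step(2)=5, step(3)=9, step(4)=14, step(5)=23, step(6)=37, ..., step(13)=1076

Answer: 1076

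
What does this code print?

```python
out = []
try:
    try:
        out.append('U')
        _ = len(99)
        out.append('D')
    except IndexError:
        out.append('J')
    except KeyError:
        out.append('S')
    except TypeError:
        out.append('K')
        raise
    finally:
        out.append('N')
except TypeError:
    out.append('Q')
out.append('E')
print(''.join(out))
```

Execution trace: 'U' (inner try body) → 'K' (inner except TypeError) → 'N' (inner finally) → 'Q' (outer except TypeError) → 'E' (after the try/except). Output: UKNQE

Answer: UKNQE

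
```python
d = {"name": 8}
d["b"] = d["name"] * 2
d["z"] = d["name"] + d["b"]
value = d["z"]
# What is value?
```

Trace:
`d = {"name": 8}` → d = {'name': 8}
`d["b"] = d["name"] * 2` → d = {'name': 8, 'b': 16}
`d["z"] = d["name"] + d["b"]` → d = {'name': 8, 'b': 16, 'z': 24}
`value = d["z"]` → value = 24
So value = 24

Answer: 24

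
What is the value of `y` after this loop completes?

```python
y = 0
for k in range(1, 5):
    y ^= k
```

XOR of 1 to 4
`y` takes the values: 0 → 1 → 3 → 0 → 4

Answer: 4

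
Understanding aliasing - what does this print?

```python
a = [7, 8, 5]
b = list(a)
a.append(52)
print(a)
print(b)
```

Key concept: list() constructor creates copy.
Step by step:
`a = [7, 8, 5]` → a = [7, 8, 5]
`b = list(a)` → b = [7, 8, 5]
`a.append(52)` → a = [7, 8, 5, 52]
`print(a)` → prints [7, 8, 5, 52]
`print(b)` → prints [7, 8, 5]

Answer:
[7, 8, 5, 52]
[7, 8, 5]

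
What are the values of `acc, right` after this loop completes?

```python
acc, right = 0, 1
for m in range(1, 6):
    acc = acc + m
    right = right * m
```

Sum and factorial of 1 to 5
`acc, right` takes the values: (0, 1) → (1, 1) → (3, 1) → (3, 2) → (6, 2) → (6, 6) → (10, 6) → (10, 24) → (15, 24) → (15, 120)

Answer: 15, 120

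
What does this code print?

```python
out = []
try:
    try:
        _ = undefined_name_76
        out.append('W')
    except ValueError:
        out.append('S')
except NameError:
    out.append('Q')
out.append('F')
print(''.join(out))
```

Execution trace: 'Q' (outer except NameError) → 'F' (after the try/except). Output: QF

Answer: QF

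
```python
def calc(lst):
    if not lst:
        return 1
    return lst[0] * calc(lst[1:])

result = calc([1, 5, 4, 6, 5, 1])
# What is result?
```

Product over [1, 5, 4, 6, 5, 1] = 1 * 5 * 4 * 6 * 5 * 1 = 600

Answer: 600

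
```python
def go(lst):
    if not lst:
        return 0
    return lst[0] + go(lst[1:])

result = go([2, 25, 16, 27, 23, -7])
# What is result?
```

2 + 25 + 16 + 27 + 23 + (-7) + 0 = 86

Answer: 86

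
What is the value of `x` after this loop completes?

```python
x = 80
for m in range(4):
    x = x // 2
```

Halve 4 times: 80 // 2^4 = 5
`x` takes the values: 80 → 40 → 20 → 10 → 5

Answer: 5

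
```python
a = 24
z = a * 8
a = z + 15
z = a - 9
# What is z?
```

Trace:
`a = 24` → a = 24
`z = a * 8` → z = 192
`a = z + 15` → a = 207
`z = a - 9` → z = 198
So z = 198

Answer: 198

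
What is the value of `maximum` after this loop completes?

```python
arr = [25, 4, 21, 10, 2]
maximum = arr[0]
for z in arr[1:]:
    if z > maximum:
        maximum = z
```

Maximum of [25, 4, 21, 10, 2]
`maximum` takes the values: 25

Answer: 25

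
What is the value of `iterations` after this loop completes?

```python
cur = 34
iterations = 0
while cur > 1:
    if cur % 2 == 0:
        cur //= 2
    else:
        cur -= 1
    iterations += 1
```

Steps to reduce 34 to 1
`iterations` takes the values: 0 → 1 → 2 → 3 → 4 → 5 → 6

Answer: 6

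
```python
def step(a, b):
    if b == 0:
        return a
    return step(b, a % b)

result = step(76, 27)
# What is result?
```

step(76, 27) -> step(27, 22) -> step(22, 5) -> step(5, 2) -> step(2, 1) -> step(1, 0) -> 1

Answer: 1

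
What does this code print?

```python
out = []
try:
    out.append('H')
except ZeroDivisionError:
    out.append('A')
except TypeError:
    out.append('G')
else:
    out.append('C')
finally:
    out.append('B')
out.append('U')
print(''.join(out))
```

Execution trace: 'H' (try body, no exception) → 'C' (else) → 'B' (finally) → 'U' (after the try/except). Output: HCBU

Answer: HCBU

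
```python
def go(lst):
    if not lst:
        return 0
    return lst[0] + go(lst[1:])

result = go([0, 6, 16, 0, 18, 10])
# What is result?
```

0 + 6 + 16 + 0 + 18 + 10 + 0 = 50

Answer: 50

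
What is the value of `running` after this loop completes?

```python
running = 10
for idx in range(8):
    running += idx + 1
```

Start at 10, add 1 to 8 = 46
`running` takes the values: 10 → 11 → 13 → 16 → 20 → 25 → 31 → 38 → 46

Answer: 46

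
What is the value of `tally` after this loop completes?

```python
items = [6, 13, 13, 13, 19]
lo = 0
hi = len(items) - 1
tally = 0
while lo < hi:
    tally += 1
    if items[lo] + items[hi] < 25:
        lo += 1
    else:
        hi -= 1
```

Steps to find pair summing to 25
`tally` takes the values: 0 → 1 → 2 → 3 → 4

Answer: 4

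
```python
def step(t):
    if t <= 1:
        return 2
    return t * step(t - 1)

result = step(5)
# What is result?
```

step(5) = 5 * 4 * 3 * 2 * 2 = 240

Answer: 240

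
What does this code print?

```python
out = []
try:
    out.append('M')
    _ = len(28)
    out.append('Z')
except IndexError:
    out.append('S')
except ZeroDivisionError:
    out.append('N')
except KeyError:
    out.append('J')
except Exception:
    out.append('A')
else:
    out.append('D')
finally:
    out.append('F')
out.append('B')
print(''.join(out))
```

Execution trace: 'M' (try body) → 'A' (except Exception) → 'F' (finally) → 'B' (after the try/except). Output: MAFB

Answer: MAFB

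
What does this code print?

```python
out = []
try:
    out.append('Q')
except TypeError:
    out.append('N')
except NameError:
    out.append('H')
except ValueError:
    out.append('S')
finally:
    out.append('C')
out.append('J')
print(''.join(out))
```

Execution trace: 'Q' (try body, no exception) → 'C' (finally) → 'J' (after the try/except). Output: QCJ

Answer: QCJ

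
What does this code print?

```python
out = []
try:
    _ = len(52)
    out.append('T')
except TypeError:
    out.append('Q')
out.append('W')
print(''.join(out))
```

Execution trace: 'Q' (except TypeError) → 'W' (after the try/except). Output: QW

Answer: QW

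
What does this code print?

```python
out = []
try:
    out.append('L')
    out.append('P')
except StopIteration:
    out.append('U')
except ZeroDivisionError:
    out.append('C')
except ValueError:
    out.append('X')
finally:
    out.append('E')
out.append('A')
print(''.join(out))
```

Execution trace: 'L' (try body) → 'P' (try body, no exception) → 'E' (finally) → 'A' (after the try/except). Output: LPEA

Answer: LPEA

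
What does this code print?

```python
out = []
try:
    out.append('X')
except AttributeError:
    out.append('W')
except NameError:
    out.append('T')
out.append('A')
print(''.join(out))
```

Execution trace: 'X' (try body, no exception) → 'A' (after the try/except). Output: XA

Answer: XA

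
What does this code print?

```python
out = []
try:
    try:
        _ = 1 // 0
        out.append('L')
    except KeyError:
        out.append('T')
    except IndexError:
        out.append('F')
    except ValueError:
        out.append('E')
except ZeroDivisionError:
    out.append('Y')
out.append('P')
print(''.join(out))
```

Execution trace: 'Y' (outer except ZeroDivisionError) → 'P' (after the try/except). Output: YP

Answer: YP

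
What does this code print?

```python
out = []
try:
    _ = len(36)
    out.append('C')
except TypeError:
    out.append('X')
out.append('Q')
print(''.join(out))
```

Execution trace: 'X' (except TypeError) → 'Q' (after the try/except). Output: XQ

Answer: XQ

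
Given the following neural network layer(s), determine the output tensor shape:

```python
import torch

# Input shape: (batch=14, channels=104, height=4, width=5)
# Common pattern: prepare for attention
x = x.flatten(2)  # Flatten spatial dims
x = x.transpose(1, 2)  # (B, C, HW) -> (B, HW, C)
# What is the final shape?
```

Input: (14, 104, 4, 5) -> after flatten(2): (14, 104, 20) -> Output: (14, 20, 104)

Answer: (14, 20, 104)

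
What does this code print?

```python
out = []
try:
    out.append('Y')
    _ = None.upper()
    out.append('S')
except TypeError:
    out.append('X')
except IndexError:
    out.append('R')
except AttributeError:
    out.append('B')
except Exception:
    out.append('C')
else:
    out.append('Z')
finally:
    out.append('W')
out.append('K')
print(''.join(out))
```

Execution trace: 'Y' (try body) → 'B' (except AttributeError) → 'W' (finally) → 'K' (after the try/except). Output: YBWK

Answer: YBWK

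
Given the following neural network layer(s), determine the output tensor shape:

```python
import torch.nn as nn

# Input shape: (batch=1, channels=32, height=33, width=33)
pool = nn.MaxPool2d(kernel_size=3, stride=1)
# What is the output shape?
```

Input: (1, 32, 33, 33) -> Output: (1, 32, 31, 31)

Answer: (1, 32, 31, 31)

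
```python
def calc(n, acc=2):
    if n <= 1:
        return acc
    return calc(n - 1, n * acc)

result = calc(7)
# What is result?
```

Accumulator trace (n, acc): (7, 2) -> (6, 14) -> (5, 84) -> (4, 420) -> (3, 1680) -> (2, 5040) -> (1, 10080) -> return 10080

Answer: 10080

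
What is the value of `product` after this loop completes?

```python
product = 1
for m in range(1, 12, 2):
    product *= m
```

Product of 1, 3, 5, ... up to 11
`product` takes the values: 1 → 3 → 15 → 105 → 945 → 10395

Answer: 10395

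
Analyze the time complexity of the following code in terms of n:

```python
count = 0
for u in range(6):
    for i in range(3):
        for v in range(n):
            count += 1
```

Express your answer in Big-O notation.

Each loop level contributes: 1 × 1 × n. Multiplying the contributions gives O(n).

Answer: O(n)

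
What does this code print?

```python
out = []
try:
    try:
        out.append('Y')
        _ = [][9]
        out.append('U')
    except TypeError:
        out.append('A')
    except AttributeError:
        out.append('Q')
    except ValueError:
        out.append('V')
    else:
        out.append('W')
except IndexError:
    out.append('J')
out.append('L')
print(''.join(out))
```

Execution trace: 'Y' (inner try body) → 'J' (outer except IndexError) → 'L' (after the try/except). Output: YJL

Answer: YJL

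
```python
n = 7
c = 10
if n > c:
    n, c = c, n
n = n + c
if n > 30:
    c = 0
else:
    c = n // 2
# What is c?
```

Trace:
`n = 7` → n = 7
`c = 10` → c = 10
`if n > c: ...` → n > c is False → no variable changes
`n = n + c` → n = 17
`if n > 30: ...` → n > 30 is False, take else branch → c = 8
So c = 8

Answer: 8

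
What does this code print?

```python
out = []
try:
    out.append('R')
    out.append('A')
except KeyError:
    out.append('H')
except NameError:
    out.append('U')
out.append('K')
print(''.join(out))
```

Execution trace: 'R' (try body) → 'A' (try body, no exception) → 'K' (after the try/except). Output: RAK

Answer: RAK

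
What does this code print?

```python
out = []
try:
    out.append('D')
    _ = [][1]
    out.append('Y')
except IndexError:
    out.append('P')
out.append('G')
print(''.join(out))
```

Execution trace: 'D' (try body) → 'P' (except IndexError) → 'G' (after the try/except). Output: DPG

Answer: DPG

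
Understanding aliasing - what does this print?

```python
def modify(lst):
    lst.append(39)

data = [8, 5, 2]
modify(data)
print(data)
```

Key concept: function modifies passed list.
Step by step:
`data = [8, 5, 2]` → data = [8, 5, 2]
`modify(data)` → data = [8, 5, 2, 39]
`print(data)` → prints [8, 5, 2, 39]

Answer: [8, 5, 2, 39]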